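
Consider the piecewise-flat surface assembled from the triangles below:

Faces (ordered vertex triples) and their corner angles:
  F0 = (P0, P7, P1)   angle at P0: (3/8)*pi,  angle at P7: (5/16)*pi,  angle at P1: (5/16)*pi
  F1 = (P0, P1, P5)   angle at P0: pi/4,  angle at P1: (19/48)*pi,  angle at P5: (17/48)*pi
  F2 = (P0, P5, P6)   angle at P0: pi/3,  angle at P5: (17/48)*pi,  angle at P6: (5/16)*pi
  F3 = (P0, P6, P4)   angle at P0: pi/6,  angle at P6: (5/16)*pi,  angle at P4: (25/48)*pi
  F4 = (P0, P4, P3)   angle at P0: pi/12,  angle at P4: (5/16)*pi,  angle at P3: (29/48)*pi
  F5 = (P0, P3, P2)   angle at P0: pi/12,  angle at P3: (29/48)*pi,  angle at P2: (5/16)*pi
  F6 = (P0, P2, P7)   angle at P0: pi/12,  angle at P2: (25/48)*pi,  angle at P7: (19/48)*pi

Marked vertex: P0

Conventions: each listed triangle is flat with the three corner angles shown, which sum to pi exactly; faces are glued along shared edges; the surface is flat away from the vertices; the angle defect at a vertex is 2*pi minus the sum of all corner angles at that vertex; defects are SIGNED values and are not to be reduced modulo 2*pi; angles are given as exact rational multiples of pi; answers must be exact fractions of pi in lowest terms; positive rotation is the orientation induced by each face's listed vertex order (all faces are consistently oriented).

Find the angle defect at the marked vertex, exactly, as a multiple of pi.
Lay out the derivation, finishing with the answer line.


Sum of corner angles at P0: (11/8)*pi
defect = 2*pi - (11/8)*pi

Answer: defect(P0) = (5/8)*pi


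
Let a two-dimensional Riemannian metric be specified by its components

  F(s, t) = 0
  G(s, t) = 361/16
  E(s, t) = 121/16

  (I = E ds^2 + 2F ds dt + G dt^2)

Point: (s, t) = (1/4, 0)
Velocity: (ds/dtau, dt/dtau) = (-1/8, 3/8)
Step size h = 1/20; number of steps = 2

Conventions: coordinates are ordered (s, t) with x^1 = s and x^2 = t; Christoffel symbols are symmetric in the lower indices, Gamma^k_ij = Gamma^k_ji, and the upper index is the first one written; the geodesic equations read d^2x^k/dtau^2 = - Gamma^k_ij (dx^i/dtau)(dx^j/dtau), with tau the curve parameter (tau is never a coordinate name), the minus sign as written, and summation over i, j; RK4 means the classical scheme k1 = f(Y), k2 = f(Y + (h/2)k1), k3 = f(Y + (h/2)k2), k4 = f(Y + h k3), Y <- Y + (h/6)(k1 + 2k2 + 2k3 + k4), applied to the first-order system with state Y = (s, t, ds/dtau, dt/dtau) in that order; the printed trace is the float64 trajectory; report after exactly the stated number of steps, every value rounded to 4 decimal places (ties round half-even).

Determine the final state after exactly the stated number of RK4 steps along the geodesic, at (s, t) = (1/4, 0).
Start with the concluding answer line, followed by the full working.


Answer: s = 0.2375, t = 0.0375, ds/dtau = -0.1250, dt/dtau = 0.3750

f(Y) = (ds/dtau, dt/dtau, -Gamma^s_ij Y'^i Y'^j, -Gamma^t_ij Y'^i Y'^j) with the Gammas evaluated at the stage position; h = 0.050000; intermediate values shown to 6 dp
step 0: s = 0.2500, t = 0.0000, ds/dtau = -0.1250, dt/dtau = 0.3750
step 1:
  k1: at (s, t) = (0.250000, 0.000000), (ds/dtau, dt/dtau) = (-0.125000, 0.375000); Gamma_sss = 0.000000, Gamma_sst = 0.000000, Gamma_stt = 0.000000, Gamma_tss = 0.000000, Gamma_tst = 0.000000, Gamma_ttt = 0.000000; k1 = (-0.125000, 0.375000, 0.000000, 0.000000)
  k2: at (s, t) = (0.246875, 0.009375), (ds/dtau, dt/dtau) = (-0.125000, 0.375000); Gamma_sss = 0.000000, Gamma_sst = 0.000000, Gamma_stt = 0.000000, Gamma_tss = 0.000000, Gamma_tst = 0.000000, Gamma_ttt = 0.000000; k2 = (-0.125000, 0.375000, 0.000000, 0.000000)
  k3: at (s, t) = (0.246875, 0.009375), (ds/dtau, dt/dtau) = (-0.125000, 0.375000); Gamma_sss = 0.000000, Gamma_sst = 0.000000, Gamma_stt = 0.000000, Gamma_tss = 0.000000, Gamma_tst = 0.000000, Gamma_ttt = 0.000000; k3 = (-0.125000, 0.375000, 0.000000, 0.000000)
  k4: at (s, t) = (0.243750, 0.018750), (ds/dtau, dt/dtau) = (-0.125000, 0.375000); Gamma_sss = 0.000000, Gamma_sst = 0.000000, Gamma_stt = 0.000000, Gamma_tss = 0.000000, Gamma_tst = 0.000000, Gamma_ttt = 0.000000; k4 = (-0.125000, 0.375000, 0.000000, 0.000000)
  Y <- Y + (h/6)(k1 + 2k2 + 2k3 + k4): s = 0.2437, t = 0.0187, ds/dtau = -0.1250, dt/dtau = 0.3750
step 2:
  k1: at (s, t) = (0.243750, 0.018750), (ds/dtau, dt/dtau) = (-0.125000, 0.375000); Gamma_sss = 0.000000, Gamma_sst = 0.000000, Gamma_stt = 0.000000, Gamma_tss = 0.000000, Gamma_tst = 0.000000, Gamma_ttt = 0.000000; k1 = (-0.125000, 0.375000, 0.000000, 0.000000)
  k2: at (s, t) = (0.240625, 0.028125), (ds/dtau, dt/dtau) = (-0.125000, 0.375000); Gamma_sss = 0.000000, Gamma_sst = 0.000000, Gamma_stt = 0.000000, Gamma_tss = 0.000000, Gamma_tst = 0.000000, Gamma_ttt = 0.000000; k2 = (-0.125000, 0.375000, 0.000000, 0.000000)
  k3: at (s, t) = (0.240625, 0.028125), (ds/dtau, dt/dtau) = (-0.125000, 0.375000); Gamma_sss = 0.000000, Gamma_sst = 0.000000, Gamma_stt = 0.000000, Gamma_tss = 0.000000, Gamma_tst = 0.000000, Gamma_ttt = 0.000000; k3 = (-0.125000, 0.375000, 0.000000, 0.000000)
  k4: at (s, t) = (0.237500, 0.037500), (ds/dtau, dt/dtau) = (-0.125000, 0.375000); Gamma_sss = 0.000000, Gamma_sst = 0.000000, Gamma_stt = 0.000000, Gamma_tss = 0.000000, Gamma_tst = 0.000000, Gamma_ttt = 0.000000; k4 = (-0.125000, 0.375000, 0.000000, 0.000000)
  Y <- Y + (h/6)(k1 + 2k2 + 2k3 + k4): s = 0.2375, t = 0.0375, ds/dtau = -0.1250, dt/dtau = 0.3750


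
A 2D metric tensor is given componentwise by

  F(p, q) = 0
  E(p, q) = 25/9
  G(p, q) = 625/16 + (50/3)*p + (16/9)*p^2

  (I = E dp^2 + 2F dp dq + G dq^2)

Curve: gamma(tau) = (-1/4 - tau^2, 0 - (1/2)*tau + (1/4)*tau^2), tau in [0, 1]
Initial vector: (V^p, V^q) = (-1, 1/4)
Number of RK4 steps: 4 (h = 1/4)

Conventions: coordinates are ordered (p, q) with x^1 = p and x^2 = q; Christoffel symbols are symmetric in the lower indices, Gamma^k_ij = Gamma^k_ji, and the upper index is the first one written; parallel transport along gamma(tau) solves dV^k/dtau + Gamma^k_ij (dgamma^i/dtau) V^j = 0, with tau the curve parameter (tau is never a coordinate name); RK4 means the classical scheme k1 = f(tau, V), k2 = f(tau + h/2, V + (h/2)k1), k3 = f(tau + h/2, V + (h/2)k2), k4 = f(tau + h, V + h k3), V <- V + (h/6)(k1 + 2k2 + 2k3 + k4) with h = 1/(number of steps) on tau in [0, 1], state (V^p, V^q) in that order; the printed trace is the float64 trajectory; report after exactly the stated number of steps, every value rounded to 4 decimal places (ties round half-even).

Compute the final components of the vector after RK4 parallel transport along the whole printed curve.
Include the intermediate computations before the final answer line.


gamma'(tau) = (-2*tau, -1/2 + (1/2)*tau); f(tau, V)^k = -Gamma^k_ij(gamma(tau)) gamma'^i(tau) V^j; h = 1/4; intermediate values shown to 6 dp
curve data and Christoffel symbols at the stage parameters:
  tau = 0.000000: gamma = (-0.250000, 0.000000), gamma' = (0.000000, -0.500000); Gamma_ppp = 0.000000, Gamma_ppq = 0.000000, Gamma_pqq = -2.840000, Gamma_qpp = 0.000000, Gamma_qpq = 0.225352, Gamma_qqq = 0.000000
  tau = 0.125000: gamma = (-0.265625, -0.058594), gamma' = (-0.250000, -0.437500); Gamma_ppp = 0.000000, Gamma_ppq = 0.000000, Gamma_pqq = -2.830000, Gamma_qpp = 0.000000, Gamma_qpq = 0.226148, Gamma_qqq = 0.000000
  tau = 0.250000: gamma = (-0.312500, -0.109375), gamma' = (-0.500000, -0.375000); Gamma_ppp = 0.000000, Gamma_ppq = 0.000000, Gamma_pqq = -2.800000, Gamma_qpp = 0.000000, Gamma_qpq = 0.228571, Gamma_qqq = 0.000000
  tau = 0.375000: gamma = (-0.390625, -0.152344), gamma' = (-0.750000, -0.312500); Gamma_ppp = 0.000000, Gamma_ppq = 0.000000, Gamma_pqq = -2.750000, Gamma_qpp = 0.000000, Gamma_qpq = 0.232727, Gamma_qqq = 0.000000
  tau = 0.500000: gamma = (-0.500000, -0.187500), gamma' = (-1.000000, -0.250000); Gamma_ppp = 0.000000, Gamma_ppq = 0.000000, Gamma_pqq = -2.680000, Gamma_qpp = 0.000000, Gamma_qpq = 0.238806, Gamma_qqq = 0.000000
  tau = 0.625000: gamma = (-0.640625, -0.214844), gamma' = (-1.250000, -0.187500); Gamma_ppp = 0.000000, Gamma_ppq = 0.000000, Gamma_pqq = -2.590000, Gamma_qpp = 0.000000, Gamma_qpq = 0.247104, Gamma_qqq = 0.000000
  tau = 0.750000: gamma = (-0.812500, -0.234375), gamma' = (-1.500000, -0.125000); Gamma_ppp = 0.000000, Gamma_ppq = 0.000000, Gamma_pqq = -2.480000, Gamma_qpp = 0.000000, Gamma_qpq = 0.258065, Gamma_qqq = 0.000000
  tau = 0.875000: gamma = (-1.015625, -0.246094), gamma' = (-1.750000, -0.062500); Gamma_ppp = 0.000000, Gamma_ppq = 0.000000, Gamma_pqq = -2.350000, Gamma_qpp = 0.000000, Gamma_qpq = 0.272340, Gamma_qqq = 0.000000
  tau = 1.000000: gamma = (-1.250000, -0.250000), gamma' = (-2.000000, 0.000000); Gamma_ppp = 0.000000, Gamma_ppq = 0.000000, Gamma_pqq = -2.200000, Gamma_qpp = 0.000000, Gamma_qpq = 0.290909, Gamma_qqq = 0.000000
step 0: V^p = -1.0000, V^q = 0.2500
step 1: k1 = (-0.355000, -0.112676), k2 = (-0.292093, -0.089992), k3 = (-0.295604, -0.089054), k4 = (-0.239123, -0.066022); V <- V + (h/6)(k1 + 2k2 + 2k3 + k4): V^p = -1.0737, V^q = 0.2276
step 2: k1 = (-0.239015, -0.066019), k2 = (-0.188531, -0.041970), k3 = (-0.191114, -0.040987), k4 = (-0.145649, -0.015042); V <- V + (h/6)(k1 + 2k2 + 2k3 + k4): V^p = -1.1214, V^q = 0.2173
step 3: k1 = (-0.145620, -0.015046), k2 = (-0.104634, 0.013752), k3 = (-0.106382, 0.015101), k4 = (-0.068547, 0.048562); V <- V + (h/6)(k1 + 2k2 + 2k3 + k4): V^p = -1.1479, V^q = 0.2211
step 4: k1 = (-0.068555, 0.048575), k2 = (-0.033372, 0.088606), k3 = (-0.034107, 0.091065), k4 = (0.000000, 0.141911); V <- V + (h/6)(k1 + 2k2 + 2k3 + k4): V^p = -1.1564, V^q = 0.2441

Answer: V^p = -1.1564, V^q = 0.2441


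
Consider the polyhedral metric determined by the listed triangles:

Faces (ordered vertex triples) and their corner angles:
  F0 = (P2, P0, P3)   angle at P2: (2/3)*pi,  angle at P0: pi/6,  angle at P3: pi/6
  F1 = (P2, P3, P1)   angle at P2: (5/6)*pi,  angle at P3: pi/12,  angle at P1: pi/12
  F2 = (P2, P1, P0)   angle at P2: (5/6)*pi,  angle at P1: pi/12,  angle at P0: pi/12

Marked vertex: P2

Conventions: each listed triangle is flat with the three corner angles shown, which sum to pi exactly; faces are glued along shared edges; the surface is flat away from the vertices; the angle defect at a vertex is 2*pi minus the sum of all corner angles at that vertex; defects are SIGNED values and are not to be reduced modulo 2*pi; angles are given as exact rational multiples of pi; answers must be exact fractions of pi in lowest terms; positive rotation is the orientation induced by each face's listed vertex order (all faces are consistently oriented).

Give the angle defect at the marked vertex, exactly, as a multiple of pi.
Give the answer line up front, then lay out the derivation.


Answer: defect(P2) = -pi/3

Sum of corner angles at P2: (7/3)*pi
defect = 2*pi - (7/3)*pi


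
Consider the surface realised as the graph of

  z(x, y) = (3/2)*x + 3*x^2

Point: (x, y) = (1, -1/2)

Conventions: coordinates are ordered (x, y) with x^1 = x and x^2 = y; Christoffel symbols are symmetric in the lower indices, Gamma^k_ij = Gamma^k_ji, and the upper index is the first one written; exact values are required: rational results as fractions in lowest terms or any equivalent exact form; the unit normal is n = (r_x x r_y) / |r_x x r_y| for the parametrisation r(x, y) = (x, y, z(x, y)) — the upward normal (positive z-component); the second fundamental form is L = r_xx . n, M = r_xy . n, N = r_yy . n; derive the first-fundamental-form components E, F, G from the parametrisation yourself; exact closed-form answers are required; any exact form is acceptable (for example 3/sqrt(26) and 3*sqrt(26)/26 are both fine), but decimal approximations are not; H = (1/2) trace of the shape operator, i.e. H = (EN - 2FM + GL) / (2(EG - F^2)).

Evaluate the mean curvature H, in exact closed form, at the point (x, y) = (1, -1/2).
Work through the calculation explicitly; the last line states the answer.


z_x = 15/2, z_y = 0, z_xx = 6, z_xy = 0, z_yy = 0
E = 229/4, F = 0, G = 1; answer radicand W^2 = 229/4
unnormalised second-form numerators: l = 6, m = 0, n = 0; L = l/sqrt(229/4), and similarly M = m/sqrt(W^2), N = n/sqrt(W^2)
H = (E*n - 2*F*m + G*l) / (2*(EG - F^2)*sqrt(W^2)); E*n - 2*F*m + G*l = 6, EG - F^2 = 229/4, so H = (12/229)/sqrt(229/4)

Answer: H = 24*sqrt(229)/52441


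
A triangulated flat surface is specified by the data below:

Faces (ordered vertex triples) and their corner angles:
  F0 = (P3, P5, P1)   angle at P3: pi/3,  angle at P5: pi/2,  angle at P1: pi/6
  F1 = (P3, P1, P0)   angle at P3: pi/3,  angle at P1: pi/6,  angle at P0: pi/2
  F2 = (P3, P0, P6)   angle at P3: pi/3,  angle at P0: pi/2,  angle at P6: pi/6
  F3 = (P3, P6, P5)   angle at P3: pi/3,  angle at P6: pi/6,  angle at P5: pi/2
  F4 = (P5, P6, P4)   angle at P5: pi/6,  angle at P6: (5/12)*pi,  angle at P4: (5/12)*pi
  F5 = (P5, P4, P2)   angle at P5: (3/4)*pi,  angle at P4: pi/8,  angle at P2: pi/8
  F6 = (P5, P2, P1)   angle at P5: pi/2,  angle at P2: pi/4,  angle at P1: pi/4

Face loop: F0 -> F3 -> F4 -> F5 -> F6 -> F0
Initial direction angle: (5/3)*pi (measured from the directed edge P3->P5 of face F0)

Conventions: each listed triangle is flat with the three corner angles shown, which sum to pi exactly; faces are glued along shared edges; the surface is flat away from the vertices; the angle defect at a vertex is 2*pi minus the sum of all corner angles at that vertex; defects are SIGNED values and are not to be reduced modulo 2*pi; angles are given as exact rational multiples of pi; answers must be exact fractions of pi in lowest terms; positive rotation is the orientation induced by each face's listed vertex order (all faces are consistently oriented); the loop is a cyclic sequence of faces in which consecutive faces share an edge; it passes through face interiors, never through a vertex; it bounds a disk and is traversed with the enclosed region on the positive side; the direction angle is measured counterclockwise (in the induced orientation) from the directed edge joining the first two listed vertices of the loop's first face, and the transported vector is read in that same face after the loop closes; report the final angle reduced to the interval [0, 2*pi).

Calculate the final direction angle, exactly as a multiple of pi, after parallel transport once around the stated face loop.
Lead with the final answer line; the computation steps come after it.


Answer: final direction angle = (5/4)*pi

enclosed vertex P5: corner angles sum to (29/12)*pi, defect = 2*pi - (29/12)*pi = (-5/12)*pi
by Gauss-Bonnet the loop rotates the vector by the enclosed defect sum (positive orientation, mod 2*pi)
final angle = (5/3)*pi - (5/12)*pi = (5/4)*pi (mod 2*pi)


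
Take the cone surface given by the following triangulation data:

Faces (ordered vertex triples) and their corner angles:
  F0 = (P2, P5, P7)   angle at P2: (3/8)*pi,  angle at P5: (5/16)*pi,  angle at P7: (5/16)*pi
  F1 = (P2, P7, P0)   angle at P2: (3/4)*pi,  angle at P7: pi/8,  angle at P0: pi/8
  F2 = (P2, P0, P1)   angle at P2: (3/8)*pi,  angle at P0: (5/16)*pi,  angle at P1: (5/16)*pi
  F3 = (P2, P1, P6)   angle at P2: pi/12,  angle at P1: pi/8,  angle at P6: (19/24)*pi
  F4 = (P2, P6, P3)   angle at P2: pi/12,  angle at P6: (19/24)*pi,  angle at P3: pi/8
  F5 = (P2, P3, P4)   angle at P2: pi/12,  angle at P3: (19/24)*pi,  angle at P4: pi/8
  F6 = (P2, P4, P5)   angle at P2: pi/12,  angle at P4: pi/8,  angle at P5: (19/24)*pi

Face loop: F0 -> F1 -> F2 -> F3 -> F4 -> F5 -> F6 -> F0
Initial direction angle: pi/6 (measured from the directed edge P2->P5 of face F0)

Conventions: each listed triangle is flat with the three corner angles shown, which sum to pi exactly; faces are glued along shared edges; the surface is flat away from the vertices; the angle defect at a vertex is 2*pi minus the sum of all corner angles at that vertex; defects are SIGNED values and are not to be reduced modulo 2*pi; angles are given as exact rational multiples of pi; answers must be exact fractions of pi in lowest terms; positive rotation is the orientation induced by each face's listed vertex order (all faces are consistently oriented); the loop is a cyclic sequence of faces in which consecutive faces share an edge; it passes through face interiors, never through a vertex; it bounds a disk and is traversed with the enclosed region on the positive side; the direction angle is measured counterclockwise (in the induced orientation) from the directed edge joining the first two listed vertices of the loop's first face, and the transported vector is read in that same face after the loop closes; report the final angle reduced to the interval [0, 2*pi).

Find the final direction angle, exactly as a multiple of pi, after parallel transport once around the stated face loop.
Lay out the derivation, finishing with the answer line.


enclosed vertex P2: corner angles sum to (11/6)*pi, defect = 2*pi - (11/6)*pi = pi/6
final direction = starting direction + enclosed defect total, reduced mod 2*pi (induced orientation)
final angle = pi/6 + pi/6 = pi/3 (mod 2*pi)

Answer: final direction angle = pi/3


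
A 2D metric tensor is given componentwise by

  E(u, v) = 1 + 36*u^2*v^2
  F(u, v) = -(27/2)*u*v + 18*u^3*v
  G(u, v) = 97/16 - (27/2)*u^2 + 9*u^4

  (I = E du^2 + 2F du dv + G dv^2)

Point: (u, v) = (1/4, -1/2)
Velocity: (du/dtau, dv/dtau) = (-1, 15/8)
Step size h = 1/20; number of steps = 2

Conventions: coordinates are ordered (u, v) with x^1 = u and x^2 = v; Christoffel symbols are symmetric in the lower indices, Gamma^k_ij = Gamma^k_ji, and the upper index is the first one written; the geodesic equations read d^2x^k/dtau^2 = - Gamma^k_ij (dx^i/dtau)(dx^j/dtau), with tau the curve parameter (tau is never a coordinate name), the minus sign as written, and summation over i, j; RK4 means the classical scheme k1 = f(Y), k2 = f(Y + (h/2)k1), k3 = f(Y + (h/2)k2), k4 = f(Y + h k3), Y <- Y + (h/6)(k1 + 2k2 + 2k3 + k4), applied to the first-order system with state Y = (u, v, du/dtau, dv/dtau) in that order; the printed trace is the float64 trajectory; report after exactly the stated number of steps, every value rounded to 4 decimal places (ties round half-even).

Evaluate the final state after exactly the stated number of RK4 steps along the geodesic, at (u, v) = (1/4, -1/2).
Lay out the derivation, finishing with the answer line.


f(Y) = (du/dtau, dv/dtau, -Gamma^u_ij Y'^i Y'^j, -Gamma^v_ij Y'^i Y'^j) with the Gammas evaluated at the stage position; h = 0.050000; intermediate values shown to 6 dp
step 0: u = 0.2500, v = -0.5000, du/dtau = -1.0000, dv/dtau = 1.8750
step 1:
  k1: at (u, v) = (0.250000, -0.500000), (du/dtau, dv/dtau) = (-1.000000, 1.875000); Gamma_uuu = 0.386837, Gamma_uuv = -0.193418, Gamma_uvv = 0.000000, Gamma_vuu = 1.063801, Gamma_vuv = -0.531901, Gamma_vvv = 0.000000; k1 = (-1.000000, 1.875000, -1.112156, -3.058428)
  k2: at (u, v) = (0.225000, -0.453125), (du/dtau, dv/dtau) = (-1.027804, 1.798539); Gamma_uuu = 0.287918, Gamma_uuv = -0.142966, Gamma_uvv = 0.000000, Gamma_vuu = 0.987527, Gamma_vuv = -0.490358, Gamma_vvv = 0.000000; k2 = (-1.027804, 1.798539, -0.832711, -2.856102)
  k3: at (u, v) = (0.224305, -0.455037), (du/dtau, dv/dtau) = (-1.020818, 1.803597); Gamma_uuu = 0.289217, Gamma_uuv = -0.142566, Gamma_uvv = 0.000000, Gamma_vuu = 0.991317, Gamma_vuv = -0.488658, Gamma_vvv = 0.000000; k3 = (-1.020818, 1.803597, -0.826353, -2.832400)
  k4: at (u, v) = (0.198959, -0.409820), (du/dtau, dv/dtau) = (-1.041318, 1.733380); Gamma_uuu = 0.208070, Gamma_uuv = -0.101013, Gamma_uvv = 0.000000, Gamma_vuu = 0.906429, Gamma_vuv = -0.440052, Gamma_vvv = 0.000000; k4 = (-1.041318, 1.733380, -0.590277, -2.571468)
  Y <- Y + (h/6)(k1 + 2k2 + 2k3 + k4): u = 0.1988, v = -0.4099, du/dtau = -1.0418, dv/dtau = 1.7333
step 2:
  k1: at (u, v) = (0.198845, -0.409895), (du/dtau, dv/dtau) = (-1.041838, 1.733276); Gamma_uuu = 0.208012, Gamma_uuv = -0.100909, Gamma_uvv = 0.000000, Gamma_vuu = 0.906590, Gamma_vuv = -0.439799, Gamma_vvv = 0.000000; k1 = (-1.041838, 1.733276, -0.590225, -2.572408)
  k2: at (u, v) = (0.172799, -0.366563), (du/dtau, dv/dtau) = (-1.056594, 1.668966); Gamma_uuu = 0.143822, Gamma_uuv = -0.067798, Gamma_uvv = 0.000000, Gamma_vuu = 0.817566, Gamma_vuv = -0.385405, Gamma_vvv = 0.000000; k2 = (-1.056594, 1.668966, -0.399676, -2.271982)
  k3: at (u, v) = (0.172430, -0.368170), (du/dtau, dv/dtau) = (-1.051830, 1.676476); Gamma_uuu = 0.144720, Gamma_uuv = -0.067779, Gamma_uvv = 0.000000, Gamma_vuu = 0.820972, Gamma_vuv = -0.384498, Gamma_vvv = 0.000000; k3 = (-1.051830, 1.676476, -0.399147, -2.264301)
  k4: at (u, v) = (0.146254, -0.326071), (du/dtau, dv/dtau) = (-1.061795, 1.620061); Gamma_uuu = 0.095534, Gamma_uuv = -0.042850, Gamma_uvv = 0.000000, Gamma_vuu = 0.729797, Gamma_vuv = -0.327339, Gamma_vvv = 0.000000; k4 = (-1.061795, 1.620061, -0.255125, -1.948939)
  Y <- Y + (h/6)(k1 + 2k2 + 2k3 + k4): u = 0.1462, v = -0.3262, du/dtau = -1.0622, dv/dtau = 1.6200

Answer: u = 0.1462, v = -0.3262, du/dtau = -1.0622, dv/dtau = 1.6200


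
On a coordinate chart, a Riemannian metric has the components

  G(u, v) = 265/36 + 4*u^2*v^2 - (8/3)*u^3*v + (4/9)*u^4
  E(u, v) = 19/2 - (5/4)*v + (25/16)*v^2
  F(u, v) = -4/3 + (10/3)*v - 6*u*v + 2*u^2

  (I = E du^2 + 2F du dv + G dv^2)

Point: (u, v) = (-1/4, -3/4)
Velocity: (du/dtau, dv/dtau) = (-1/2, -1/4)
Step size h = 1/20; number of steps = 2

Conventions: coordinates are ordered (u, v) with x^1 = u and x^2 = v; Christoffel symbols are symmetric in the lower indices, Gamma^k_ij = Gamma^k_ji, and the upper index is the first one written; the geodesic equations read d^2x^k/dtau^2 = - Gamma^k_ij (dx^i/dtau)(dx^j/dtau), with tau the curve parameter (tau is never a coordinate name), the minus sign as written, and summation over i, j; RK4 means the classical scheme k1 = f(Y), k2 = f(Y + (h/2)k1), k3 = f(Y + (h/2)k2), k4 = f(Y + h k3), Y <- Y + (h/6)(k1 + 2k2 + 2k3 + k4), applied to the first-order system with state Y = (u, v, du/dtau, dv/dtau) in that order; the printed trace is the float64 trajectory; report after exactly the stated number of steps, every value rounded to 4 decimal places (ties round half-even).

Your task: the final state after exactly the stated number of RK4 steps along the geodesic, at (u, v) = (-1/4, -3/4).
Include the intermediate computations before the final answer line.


f(Y) = (du/dtau, dv/dtau, -Gamma^u_ij Y'^i Y'^j, -Gamma^v_ij Y'^i Y'^j) with the Gammas evaluated at the stage position; h = 0.050000; intermediate values shown to 6 dp
step 0: u = -0.2500, v = -0.7500, du/dtau = -0.5000, dv/dtau = -0.2500
step 1:
  k1: at (u, v) = (-0.250000, -0.750000), (du/dtau, dv/dtau) = (-0.500000, -0.250000); Gamma_uuu = 0.418343, Gamma_uuv = -0.250112, Gamma_uvv = 0.624470, Gamma_vuu = 0.979476, Gamma_vuv = -0.213827, Gamma_vvv = 0.381627; k1 = (-0.500000, -0.250000, -0.081087, -0.215264)
  k2: at (u, v) = (-0.262500, -0.756250), (du/dtau, dv/dtau) = (-0.502027, -0.255382); Gamma_uuu = 0.427443, Gamma_uuv = -0.255414, Gamma_uvv = 0.639764, Gamma_vuu = 0.987630, Gamma_vuv = -0.222006, Gamma_vvv = 0.394860; k2 = (-0.502027, -0.255382, -0.083962, -0.217740)
  k3: at (u, v) = (-0.262551, -0.756385), (du/dtau, dv/dtau) = (-0.502099, -0.255444); Gamma_uuu = 0.427606, Gamma_uuv = -0.255481, Gamma_uvv = 0.639863, Gamma_vuu = 0.987882, Gamma_vuv = -0.222106, Gamma_vvv = 0.394978; k3 = (-0.502099, -0.255444, -0.084018, -0.217848)
  k4: at (u, v) = (-0.275105, -0.762772), (du/dtau, dv/dtau) = (-0.504201, -0.260892); Gamma_uuu = 0.437062, Gamma_uuv = -0.261023, Gamma_uvv = 0.655504, Gamma_vuu = 0.996498, Gamma_vuv = -0.230569, Gamma_vvv = 0.408621; k4 = (-0.504201, -0.260892, -0.087055, -0.220482)
  Y <- Y + (h/6)(k1 + 2k2 + 2k3 + k4): u = -0.2751, v = -0.7628, du/dtau = -0.5042, dv/dtau = -0.2609
step 2:
  k1: at (u, v) = (-0.275104, -0.762771), (du/dtau, dv/dtau) = (-0.504201, -0.260891); Gamma_uuu = 0.437061, Gamma_uuv = -0.261023, Gamma_uvv = 0.655503, Gamma_vuu = 0.996496, Gamma_vuv = -0.230568, Gamma_vvv = 0.408620; k1 = (-0.504201, -0.260891, -0.087055, -0.220482)
  k2: at (u, v) = (-0.287709, -0.769293), (du/dtau, dv/dtau) = (-0.506377, -0.266403); Gamma_uuu = 0.446883, Gamma_uuv = -0.266814, Gamma_uvv = 0.671502, Gamma_vuu = 1.005586, Gamma_vuv = -0.239325, Gamma_vvv = 0.422685; k2 = (-0.506377, -0.266403, -0.090259, -0.223278)
  k3: at (u, v) = (-0.287763, -0.769431), (du/dtau, dv/dtau) = (-0.506457, -0.266473); Gamma_uuu = 0.447060, Gamma_uuv = -0.266889, Gamma_uvv = 0.671614, Gamma_vuu = 1.005854, Gamma_vuv = -0.239436, Gamma_vvv = 0.422817; k3 = (-0.506457, -0.266473, -0.090323, -0.223397)
  k4: at (u, v) = (-0.300427, -0.776095), (du/dtau, dv/dtau) = (-0.508717, -0.272061); Gamma_uuu = 0.457284, Gamma_uuv = -0.272952, Gamma_uvv = 0.688007, Gamma_vuu = 1.015455, Gamma_vuv = -0.248518, Gamma_vvv = 0.437342; k4 = (-0.508717, -0.272061, -0.093712, -0.226373)
  Y <- Y + (h/6)(k1 + 2k2 + 2k3 + k4): u = -0.3004, v = -0.7761, du/dtau = -0.5087, dv/dtau = -0.2721

Answer: u = -0.3004, v = -0.7761, du/dtau = -0.5087, dv/dtau = -0.2721


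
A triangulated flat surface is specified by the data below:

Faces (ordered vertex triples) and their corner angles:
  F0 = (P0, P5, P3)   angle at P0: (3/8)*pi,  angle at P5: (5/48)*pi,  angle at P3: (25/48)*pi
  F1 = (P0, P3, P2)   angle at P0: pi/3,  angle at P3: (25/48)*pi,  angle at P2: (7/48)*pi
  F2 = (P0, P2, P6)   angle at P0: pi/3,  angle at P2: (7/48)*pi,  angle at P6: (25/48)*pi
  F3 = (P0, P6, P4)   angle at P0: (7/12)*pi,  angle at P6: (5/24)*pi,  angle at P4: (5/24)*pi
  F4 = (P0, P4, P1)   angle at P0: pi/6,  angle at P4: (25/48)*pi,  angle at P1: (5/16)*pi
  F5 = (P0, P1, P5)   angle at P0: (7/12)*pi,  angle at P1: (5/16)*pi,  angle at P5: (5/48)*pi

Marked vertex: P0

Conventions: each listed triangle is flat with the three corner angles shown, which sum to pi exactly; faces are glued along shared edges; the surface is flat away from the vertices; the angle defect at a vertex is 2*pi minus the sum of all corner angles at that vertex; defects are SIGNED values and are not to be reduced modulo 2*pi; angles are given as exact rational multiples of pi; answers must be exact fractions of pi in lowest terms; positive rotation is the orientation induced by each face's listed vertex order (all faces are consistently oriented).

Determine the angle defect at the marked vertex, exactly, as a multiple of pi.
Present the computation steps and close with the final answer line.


Sum of corner angles at P0: (19/8)*pi
defect = 2*pi - (19/8)*pi

Answer: defect(P0) = (-3/8)*pi


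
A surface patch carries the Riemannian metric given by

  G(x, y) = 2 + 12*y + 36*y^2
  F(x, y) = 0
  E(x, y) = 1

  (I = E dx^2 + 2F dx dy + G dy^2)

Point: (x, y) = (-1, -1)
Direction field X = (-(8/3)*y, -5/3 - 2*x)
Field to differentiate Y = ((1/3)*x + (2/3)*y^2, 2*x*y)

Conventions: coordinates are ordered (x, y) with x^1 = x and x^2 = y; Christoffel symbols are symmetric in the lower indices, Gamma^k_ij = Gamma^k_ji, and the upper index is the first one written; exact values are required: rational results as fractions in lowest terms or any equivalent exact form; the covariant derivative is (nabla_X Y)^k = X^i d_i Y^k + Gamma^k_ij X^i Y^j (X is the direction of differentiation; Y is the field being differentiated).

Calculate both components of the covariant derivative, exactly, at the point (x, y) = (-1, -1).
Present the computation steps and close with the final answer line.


E = 1, F = 0, G = 26 at the point
E_x = 0, E_y = 0, F_x = 0, F_y = 0, G_x = 0, G_y = -60
EG - F^2 = 26;  g^inv = (1/26) * [[26, 0], [0, 1]]
first-kind symbols [ij,l] = (1/2)(d_i g_jl + d_j g_il - d_l g_ij): [xx,x] = E_x/2 = 0, [xx,y] = F_x - E_y/2 = 0, [xy,x] = E_y/2 = 0, [xy,y] = G_x/2 = 0, [yy,x] = F_y - G_x/2 = 0, [yy,y] = G_y/2 = -30
Gamma^x_ij = (G*[ij,x] - F*[ij,y])/(EG - F^2), Gamma^y_ij = (E*[ij,y] - F*[ij,x])/(EG - F^2)
Gamma_xxx = 0, Gamma_xxy = 0, Gamma_xyy = 0, Gamma_yxx = 0, Gamma_yxy = 0, Gamma_yyy = -15/13
X = (8/3, 1/3), Y = (1/3, 2) at the point

Answer: (nabla_X Y)^x = 4/9, (nabla_X Y)^y = -88/13


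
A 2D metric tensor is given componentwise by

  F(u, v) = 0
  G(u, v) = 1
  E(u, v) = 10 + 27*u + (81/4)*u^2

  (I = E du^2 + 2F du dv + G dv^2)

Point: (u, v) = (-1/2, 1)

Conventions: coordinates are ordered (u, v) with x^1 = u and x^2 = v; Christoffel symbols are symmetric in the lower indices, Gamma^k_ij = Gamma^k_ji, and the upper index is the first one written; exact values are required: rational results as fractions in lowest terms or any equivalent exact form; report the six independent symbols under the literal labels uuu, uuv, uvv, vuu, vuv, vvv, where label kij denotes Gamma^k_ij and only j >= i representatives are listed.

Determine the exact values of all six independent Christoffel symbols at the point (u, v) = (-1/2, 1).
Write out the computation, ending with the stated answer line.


E = 25/16, F = 0, G = 1 at the point
E_u = 27/4, E_v = 0, F_u = 0, F_v = 0, G_u = 0, G_v = 0
EG - F^2 = 25/16;  g^inv = (16/25) * [[1, 0], [0, 25/16]]
first-kind symbols [ij,l] = (1/2)(d_i g_jl + d_j g_il - d_l g_ij): [uu,u] = E_u/2 = 27/8, [uu,v] = F_u - E_v/2 = 0, [uv,u] = E_v/2 = 0, [uv,v] = G_u/2 = 0, [vv,u] = F_v - G_u/2 = 0, [vv,v] = G_v/2 = 0
Gamma^u_ij = (G*[ij,u] - F*[ij,v])/(EG - F^2), Gamma^v_ij = (E*[ij,v] - F*[ij,u])/(EG - F^2)

Answer: Gamma_uuu = 54/25, Gamma_uuv = 0, Gamma_uvv = 0, Gamma_vuu = 0, Gamma_vuv = 0, Gamma_vvv = 0


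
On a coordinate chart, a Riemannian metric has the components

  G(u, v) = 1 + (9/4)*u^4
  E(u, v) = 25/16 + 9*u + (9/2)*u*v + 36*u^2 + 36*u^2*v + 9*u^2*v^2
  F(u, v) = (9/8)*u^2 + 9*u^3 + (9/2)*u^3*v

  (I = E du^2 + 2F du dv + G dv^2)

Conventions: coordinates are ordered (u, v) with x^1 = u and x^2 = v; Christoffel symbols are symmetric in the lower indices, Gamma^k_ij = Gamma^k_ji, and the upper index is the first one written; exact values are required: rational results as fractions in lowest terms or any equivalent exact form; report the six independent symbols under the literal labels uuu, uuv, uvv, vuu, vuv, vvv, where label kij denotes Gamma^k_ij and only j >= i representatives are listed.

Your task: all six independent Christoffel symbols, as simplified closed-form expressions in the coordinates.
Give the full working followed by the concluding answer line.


E = 25/16 + 9*u + (9/2)*u*v + 36*u^2 + 36*u^2*v + 9*u^2*v^2; F = (9/8)*u^2 + 9*u^3 + (9/2)*u^3*v; G = 1 + (9/4)*u^4
Gamma^k_ij = (1/2) g^{kl} (d_i g_jl + d_j g_il - d_l g_ij), with g^inv = (1/(EG-F^2)) [[G, -F], [-F, E]]
first partials: E_u = 9 + (9/2)*v + 72*u + 72*u*v + 18*u*v^2, E_v = (9/2)*u + 36*u^2 + 18*u^2*v, F_u = (9/4)*u + 27*u^2 + (27/2)*u^2*v, F_v = (9/2)*u^3, G_u = 9*u^3, G_v = 0
D = EG - F^2 = 25/16 + 9*u + (9/2)*u*v + 36*u^2 + 36*u^2*v + 9*u^2*v^2 + (9/4)*u^4
expanded: Gamma^u_uu = (G E_u - 2F F_u + F E_v)/(2D), Gamma^u_uv = (G E_v - F G_u)/(2D), Gamma^u_vv = (2G F_v - G G_u - F G_v)/(2D), Gamma^v_uu = (2E F_u - E E_v - F E_u)/(2D), Gamma^v_uv = (E G_u - F E_v)/(2D), Gamma^v_vv = (E G_v - 2F F_v + F G_u)/(2D); substitute and cancel common factors

Answer: Gamma_uuu = (144*u*v^2 + 576*u*v + 576*u + 36*v + 72)/(36*u^4 + 144*u^2*v^2 + 576*u^2*v + 576*u^2 + 72*u*v + 144*u + 25), Gamma_uuv = (144*u^2*v + 288*u^2 + 36*u)/(36*u^4 + 144*u^2*v^2 + 576*u^2*v + 576*u^2 + 72*u*v + 144*u + 25), Gamma_uvv = 0, Gamma_vuu = (72*u^2*v + 144*u^2)/(36*u^4 + 144*u^2*v^2 + 576*u^2*v + 576*u^2 + 72*u*v + 144*u + 25), Gamma_vuv = 72*u^3/(36*u^4 + 144*u^2*v^2 + 576*u^2*v + 576*u^2 + 72*u*v + 144*u + 25), Gamma_vvv = 0


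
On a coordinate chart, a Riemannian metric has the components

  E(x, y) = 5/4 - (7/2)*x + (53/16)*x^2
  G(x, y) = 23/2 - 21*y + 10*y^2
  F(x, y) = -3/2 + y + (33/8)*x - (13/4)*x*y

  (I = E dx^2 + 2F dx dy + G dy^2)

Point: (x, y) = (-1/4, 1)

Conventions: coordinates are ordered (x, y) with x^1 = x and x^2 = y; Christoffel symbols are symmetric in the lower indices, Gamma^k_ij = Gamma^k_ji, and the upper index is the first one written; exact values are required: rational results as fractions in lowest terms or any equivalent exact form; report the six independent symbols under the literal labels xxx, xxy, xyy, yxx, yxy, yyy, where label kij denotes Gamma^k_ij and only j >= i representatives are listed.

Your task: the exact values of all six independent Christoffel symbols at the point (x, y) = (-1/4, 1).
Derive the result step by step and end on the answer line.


E = 597/256, F = -23/32, G = 1/2 at the point
E_x = -165/32, E_y = 0, F_x = 7/8, F_y = 29/16, G_x = 0, G_y = -1
EG - F^2 = 665/1024;  g^inv = (1024/665) * [[1/2, 23/32], [23/32, 597/256]]
first-kind symbols [ij,l] = (1/2)(d_i g_jl + d_j g_il - d_l g_ij): [xx,x] = E_x/2 = -165/64, [xx,y] = F_x - E_y/2 = 7/8, [xy,x] = E_y/2 = 0, [xy,y] = G_x/2 = 0, [yy,x] = F_y - G_x/2 = 29/16, [yy,y] = G_y/2 = -1/2
Gamma^x_ij = (G*[ij,x] - F*[ij,y])/(EG - F^2), Gamma^y_ij = (E*[ij,y] - F*[ij,x])/(EG - F^2)

Answer: Gamma_xxx = -676/665, Gamma_xxy = 0, Gamma_xyy = 16/19, Gamma_yxx = 192/665, Gamma_yxy = 0, Gamma_yyy = 4/19


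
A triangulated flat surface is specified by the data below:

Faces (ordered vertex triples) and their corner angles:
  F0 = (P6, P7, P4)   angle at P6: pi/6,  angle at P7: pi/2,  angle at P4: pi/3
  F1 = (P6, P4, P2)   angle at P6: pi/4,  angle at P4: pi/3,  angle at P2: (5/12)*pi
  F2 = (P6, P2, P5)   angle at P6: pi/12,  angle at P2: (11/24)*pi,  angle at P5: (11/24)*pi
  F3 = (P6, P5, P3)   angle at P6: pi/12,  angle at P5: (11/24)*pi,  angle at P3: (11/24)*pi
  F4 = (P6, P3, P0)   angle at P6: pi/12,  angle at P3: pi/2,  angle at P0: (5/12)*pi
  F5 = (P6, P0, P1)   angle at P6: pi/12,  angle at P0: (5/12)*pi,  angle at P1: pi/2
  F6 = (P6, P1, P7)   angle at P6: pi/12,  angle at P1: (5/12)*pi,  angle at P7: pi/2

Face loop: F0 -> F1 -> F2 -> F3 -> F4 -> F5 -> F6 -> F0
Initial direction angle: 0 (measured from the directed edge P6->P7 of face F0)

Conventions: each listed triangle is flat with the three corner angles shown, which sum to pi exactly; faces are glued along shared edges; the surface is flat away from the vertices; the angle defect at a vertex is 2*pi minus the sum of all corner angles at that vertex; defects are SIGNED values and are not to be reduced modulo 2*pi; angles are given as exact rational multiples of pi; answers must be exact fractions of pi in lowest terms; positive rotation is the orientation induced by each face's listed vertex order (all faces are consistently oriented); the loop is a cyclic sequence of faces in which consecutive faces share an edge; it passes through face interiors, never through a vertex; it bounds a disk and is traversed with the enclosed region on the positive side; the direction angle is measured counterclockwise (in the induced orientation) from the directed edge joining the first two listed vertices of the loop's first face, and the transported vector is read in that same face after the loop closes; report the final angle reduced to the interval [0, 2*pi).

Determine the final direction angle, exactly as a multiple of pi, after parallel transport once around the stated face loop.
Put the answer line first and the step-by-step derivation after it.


Answer: final direction angle = (7/6)*pi

enclosed vertex P6: corner angles sum to (5/6)*pi, defect = 2*pi - (5/6)*pi = (7/6)*pi
holonomy = initial angle + sum of enclosed defects (mod 2*pi), positive in the induced orientation
final angle = 0 + (7/6)*pi = (7/6)*pi (mod 2*pi)


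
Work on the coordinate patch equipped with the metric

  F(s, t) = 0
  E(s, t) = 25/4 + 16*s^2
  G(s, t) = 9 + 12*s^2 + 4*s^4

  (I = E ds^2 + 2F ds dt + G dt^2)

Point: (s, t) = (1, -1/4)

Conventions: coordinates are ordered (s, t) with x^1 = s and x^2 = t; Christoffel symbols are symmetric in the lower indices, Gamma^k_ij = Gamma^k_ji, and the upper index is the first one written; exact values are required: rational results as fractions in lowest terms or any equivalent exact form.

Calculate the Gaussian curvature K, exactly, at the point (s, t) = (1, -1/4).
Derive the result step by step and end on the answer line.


E = 89/4, F = 0, G = 25, EG - F^2 = 2225/4 at the point
E_s = 32, E_t = 0, F_s = 0, F_t = 0, G_s = 40, G_t = 0
E_tt = 0, F_st = 0, G_ss = 72
By Brioschi, K is (det M1 - det M2) divided by (EG - F^2) squared.
M1 = [[-E_tt/2 + F_st - G_ss/2, E_s/2, F_s - E_t/2], [F_t - G_s/2, E, F], [G_t/2, F, G]] = [[-36, 16, 0], [-20, 89/4, 0], [0, 0, 25]]; det M1 = -12025
M2 = [[0, E_t/2, G_s/2], [E_t/2, E, F], [G_s/2, F, G]] = [[0, 0, 20], [0, 89/4, 0], [20, 0, 25]]; det M2 = -8900
det M1 - det M2 = -3125; K = -3125 / (2225/4)^2 = -80/7921

Answer: K = -80/7921


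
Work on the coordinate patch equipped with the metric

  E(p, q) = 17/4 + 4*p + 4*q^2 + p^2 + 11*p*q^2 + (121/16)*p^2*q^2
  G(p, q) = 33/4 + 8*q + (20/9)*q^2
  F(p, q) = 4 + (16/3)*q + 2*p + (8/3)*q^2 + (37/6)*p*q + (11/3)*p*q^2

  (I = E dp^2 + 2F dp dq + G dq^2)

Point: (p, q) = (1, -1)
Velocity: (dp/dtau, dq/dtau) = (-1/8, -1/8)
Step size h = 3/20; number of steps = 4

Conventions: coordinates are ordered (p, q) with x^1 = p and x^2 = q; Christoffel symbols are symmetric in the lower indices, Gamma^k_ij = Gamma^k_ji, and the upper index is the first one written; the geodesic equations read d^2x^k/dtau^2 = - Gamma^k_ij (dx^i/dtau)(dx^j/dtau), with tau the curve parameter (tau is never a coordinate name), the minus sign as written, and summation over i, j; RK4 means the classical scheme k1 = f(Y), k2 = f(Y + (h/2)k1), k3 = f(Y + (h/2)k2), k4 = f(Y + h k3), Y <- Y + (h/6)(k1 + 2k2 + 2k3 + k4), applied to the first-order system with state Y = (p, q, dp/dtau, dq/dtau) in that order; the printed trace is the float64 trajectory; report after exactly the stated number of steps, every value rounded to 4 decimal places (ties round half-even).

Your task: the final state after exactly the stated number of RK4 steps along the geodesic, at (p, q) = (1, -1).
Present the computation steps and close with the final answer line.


f(Y) = (dp/dtau, dq/dtau, -Gamma^p_ij Y'^i Y'^j, -Gamma^q_ij Y'^i Y'^j) with the Gammas evaluated at the stage position; h = 0.150000; intermediate values shown to 6 dp
step 0: p = 1.0000, q = -1.0000, dp/dtau = -0.1250, dq/dtau = -0.1250
step 1:
  k1: at (p, q) = (1.000000, -1.000000), (dp/dtau, dq/dtau) = (-0.125000, -0.125000); Gamma_ppp = 0.273557, Gamma_ppq = -0.715552, Gamma_pqq = -0.056005, Gamma_qpp = 8.831947, Gamma_qpq = 0.241197, Gamma_qqq = 0.737979; k1 = (-0.125000, -0.125000, 0.018962, -0.157068)
  k2: at (p, q) = (0.990625, -1.009375), (dp/dtau, dq/dtau) = (-0.123578, -0.136780); Gamma_ppp = 0.270318, Gamma_ppq = -0.712068, Gamma_pqq = -0.059604, Gamma_qpp = 8.941522, Gamma_qpq = 0.247977, Gamma_qqq = 0.741087; k2 = (-0.123578, -0.136780, 0.021059, -0.158798)
  k3: at (p, q) = (0.990732, -1.010259), (dp/dtau, dq/dtau) = (-0.123421, -0.136910); Gamma_ppp = 0.269843, Gamma_ppq = -0.711831, Gamma_pqq = -0.059908, Gamma_qpp = 8.962651, Gamma_qpq = 0.248525, Gamma_qqq = 0.741357; k3 = (-0.123421, -0.136910, 0.021069, -0.158820)
  k4: at (p, q) = (0.981487, -1.020536), (dp/dtau, dq/dtau) = (-0.121840, -0.148823); Gamma_ppp = 0.265701, Gamma_ppq = -0.708144, Gamma_pqq = -0.063771, Gamma_qpp = 9.095129, Gamma_qpq = 0.256318, Gamma_qqq = 0.744766; k4 = (-0.121840, -0.148823, 0.023149, -0.160807)
  Y <- Y + (h/6)(k1 + 2k2 + 2k3 + k4): p = 0.9815, q = -1.0205, dp/dtau = -0.1218, dq/dtau = -0.1488
step 2:
  k1: at (p, q) = (0.981479, -1.020530), (dp/dtau, dq/dtau) = (-0.121841, -0.148828); Gamma_ppp = 0.265706, Gamma_ppq = -0.708145, Gamma_pqq = -0.063770, Gamma_qpp = 9.094895, Gamma_qpq = 0.256314, Gamma_qqq = 0.744764; k1 = (-0.121841, -0.148828, 0.023150, -0.160807)
  k2: at (p, q) = (0.972341, -1.031692), (dp/dtau, dq/dtau) = (-0.120105, -0.160888); Gamma_ppp = 0.260579, Gamma_ppq = -0.704265, Gamma_pqq = -0.067881, Gamma_qpp = 9.250235, Gamma_qpq = 0.265205, Gamma_qqq = 0.748473; k2 = (-0.120105, -0.160888, 0.025216, -0.163059)
  k3: at (p, q) = (0.972471, -1.032597), (dp/dtau, dq/dtau) = (-0.119950, -0.161057); Gamma_ppp = 0.259993, Gamma_ppq = -0.704029, Gamma_pqq = -0.068179, Gamma_qpp = 9.272797, Gamma_qpq = 0.265860, Gamma_qqq = 0.748751; k3 = (-0.119950, -0.161057, 0.025230, -0.163111)
  k4: at (p, q) = (0.963487, -1.044689), (dp/dtau, dq/dtau) = (-0.118056, -0.173294); Gamma_ppp = 0.253637, Gamma_ppq = -0.699962, Gamma_pqq = -0.072529, Gamma_qpp = 9.454083, Gamma_qpq = 0.276088, Gamma_qqq = 0.752783; k4 = (-0.118056, -0.173294, 0.027283, -0.165668)
  Y <- Y + (h/6)(k1 + 2k2 + 2k3 + k4): p = 0.9635, q = -1.0447, dp/dtau = -0.1181, dq/dtau = -0.1733
step 3:
  k1: at (p, q) = (0.963479, -1.044680), (dp/dtau, dq/dtau) = (-0.118058, -0.173298); Gamma_ppp = 0.253644, Gamma_ppq = -0.699964, Gamma_pqq = -0.072527, Gamma_qpp = 9.453798, Gamma_qpq = 0.276082, Gamma_qqq = 0.752781; k1 = (-0.118058, -0.173298, 0.027284, -0.165668)
  k2: at (p, q) = (0.954625, -1.057678), (dp/dtau, dq/dtau) = (-0.116011, -0.185723); Gamma_ppp = 0.245951, Gamma_ppq = -0.695724, Gamma_pqq = -0.077098, Gamma_qpp = 9.661135, Gamma_qpq = 0.287759, Gamma_qqq = 0.757137; k2 = (-0.116011, -0.185723, 0.029329, -0.168542)
  k3: at (p, q) = (0.954778, -1.058610), (dp/dtau, dq/dtau) = (-0.115858, -0.185939); Gamma_ppp = 0.245222, Gamma_ppq = -0.695489, Gamma_pqq = -0.077390, Gamma_qpp = 9.685578, Gamma_qpq = 0.288554, Gamma_qqq = 0.757426; k3 = (-0.115858, -0.185939, 0.029349, -0.168629)
  k4: at (p, q) = (0.946100, -1.072571), (dp/dtau, dq/dtau) = (-0.113655, -0.198593); Gamma_ppp = 0.235867, Gamma_ppq = -0.691085, Gamma_pqq = -0.082174, Gamma_qpp = 9.923058, Gamma_qpq = 0.301999, Gamma_qqq = 0.762138; k4 = (-0.113655, -0.198593, 0.031391, -0.171872)
  Y <- Y + (h/6)(k1 + 2k2 + 2k3 + k4): p = 0.9461, q = -1.0726, dp/dtau = -0.1137, dq/dtau = -0.1986
step 4:
  k1: at (p, q) = (0.946093, -1.072561), (dp/dtau, dq/dtau) = (-0.113657, -0.198595); Gamma_ppp = 0.235877, Gamma_ppq = -0.691087, Gamma_pqq = -0.082172, Gamma_qpp = 9.922704, Gamma_qpq = 0.301990, Gamma_qqq = 0.762135; k1 = (-0.113657, -0.198595, 0.031392, -0.171872)
  k2: at (p, q) = (0.937568, -1.087455), (dp/dtau, dq/dtau) = (-0.111303, -0.211486); Gamma_ppp = 0.224716, Gamma_ppq = -0.686540, Gamma_pqq = -0.087150, Gamma_qpp = 10.190632, Gamma_qpq = 0.317352, Gamma_qqq = 0.767208; k2 = (-0.111303, -0.211486, 0.033435, -0.175499)
  k3: at (p, q) = (0.937745, -1.088422), (dp/dtau, dq/dtau) = (-0.111149, -0.211758); Gamma_ppp = 0.223799, Gamma_ppq = -0.686306, Gamma_pqq = -0.087434, Gamma_qpp = 10.217527, Gamma_qpq = 0.318331, Gamma_qqq = 0.767513; k3 = (-0.111149, -0.211758, 0.033463, -0.175630)
  k4: at (p, q) = (0.929420, -1.104324), (dp/dtau, dq/dtau) = (-0.108638, -0.224940); Gamma_ppp = 0.210394, Gamma_ppq = -0.681627, Gamma_pqq = -0.092599, Gamma_qpp = 10.521319, Gamma_qpq = 0.336041, Gamma_qqq = 0.772992; k4 = (-0.108638, -0.224940, 0.035516, -0.179709)
  Y <- Y + (h/6)(k1 + 2k2 + 2k3 + k4): p = 0.9294, q = -1.1043, dp/dtau = -0.1086, dq/dtau = -0.2249

Answer: p = 0.9294, q = -1.1043, dp/dtau = -0.1086, dq/dtau = -0.2249
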